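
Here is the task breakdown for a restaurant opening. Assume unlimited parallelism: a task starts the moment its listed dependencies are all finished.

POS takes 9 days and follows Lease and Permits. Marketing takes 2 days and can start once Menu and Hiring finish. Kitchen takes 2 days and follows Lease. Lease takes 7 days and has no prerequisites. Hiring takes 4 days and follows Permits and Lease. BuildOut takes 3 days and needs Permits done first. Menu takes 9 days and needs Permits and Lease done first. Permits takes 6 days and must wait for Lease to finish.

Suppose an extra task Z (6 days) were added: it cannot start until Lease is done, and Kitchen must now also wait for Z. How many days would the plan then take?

24

Originally the plan takes 24 days.
With Z inserted, Kitchen now waits for max(Lease, Z).
New critical path: Lease→Permits→Menu→Marketing = 7+6+9+2 = 24 ⇒ 24 days.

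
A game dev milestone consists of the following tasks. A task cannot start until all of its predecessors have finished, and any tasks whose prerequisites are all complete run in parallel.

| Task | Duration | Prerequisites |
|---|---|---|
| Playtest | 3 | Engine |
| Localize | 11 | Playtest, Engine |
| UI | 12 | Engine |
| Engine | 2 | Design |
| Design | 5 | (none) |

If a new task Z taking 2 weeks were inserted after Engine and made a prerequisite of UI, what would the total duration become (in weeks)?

Originally the game dev milestone takes 21 weeks.
With Z inserted, UI now waits for max(Engine, Z).
New critical path: Design→Engine→Z→UI = 5+2+2+12 = 21 ⇒ 21 weeks.

21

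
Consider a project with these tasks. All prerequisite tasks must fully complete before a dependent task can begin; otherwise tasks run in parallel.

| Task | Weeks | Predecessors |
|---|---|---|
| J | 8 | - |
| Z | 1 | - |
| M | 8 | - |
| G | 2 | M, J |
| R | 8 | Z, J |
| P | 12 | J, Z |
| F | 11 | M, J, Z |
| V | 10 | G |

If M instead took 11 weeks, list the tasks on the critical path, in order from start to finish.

Critical path before the change: M→G→V = 8+2+10 = 20 giving 20 weeks.
Since M is critical, the +3 change carries straight to that chain (now 23 weeks).
No other chain overtakes it, so the finish is 23 weeks.

M, G, V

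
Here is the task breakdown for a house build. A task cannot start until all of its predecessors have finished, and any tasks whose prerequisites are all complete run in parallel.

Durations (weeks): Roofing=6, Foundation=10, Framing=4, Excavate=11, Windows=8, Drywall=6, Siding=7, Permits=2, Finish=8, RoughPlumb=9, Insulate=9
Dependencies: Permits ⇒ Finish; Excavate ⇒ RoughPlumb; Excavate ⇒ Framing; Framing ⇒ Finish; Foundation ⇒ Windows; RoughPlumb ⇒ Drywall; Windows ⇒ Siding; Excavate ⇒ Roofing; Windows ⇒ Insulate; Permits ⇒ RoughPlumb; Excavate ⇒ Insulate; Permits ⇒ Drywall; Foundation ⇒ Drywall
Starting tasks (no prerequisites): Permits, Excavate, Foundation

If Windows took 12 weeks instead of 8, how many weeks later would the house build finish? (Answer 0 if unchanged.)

4

Actual critical path: Foundation→Windows→Insulate = 10+8+9 = 27 ⇒ 27 weeks.
Windows lies on that path, so at 12 weeks the path becomes 31 weeks.
The critical path is still Foundation→Windows→Insulate; finish is now 31 weeks.
Change in finish: 31 − 27 = +4 weeks.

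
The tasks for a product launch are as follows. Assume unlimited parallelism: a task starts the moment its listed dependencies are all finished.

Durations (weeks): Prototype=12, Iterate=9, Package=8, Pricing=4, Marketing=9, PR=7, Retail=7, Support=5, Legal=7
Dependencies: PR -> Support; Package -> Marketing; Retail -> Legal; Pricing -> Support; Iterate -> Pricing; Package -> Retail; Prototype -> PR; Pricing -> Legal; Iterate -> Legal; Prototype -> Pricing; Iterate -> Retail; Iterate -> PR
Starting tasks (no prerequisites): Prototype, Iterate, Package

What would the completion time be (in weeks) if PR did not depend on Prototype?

23

Original critical path: Prototype→PR→Support = 12+7+5 = 24 ⇒ 24 weeks.
Without Prototype→PR, PR's earliest start moves from 12 to 9.
The longest chain is now Prototype→Pricing→Legal = 12+4+7 = 23, so the schedule takes 23 weeks.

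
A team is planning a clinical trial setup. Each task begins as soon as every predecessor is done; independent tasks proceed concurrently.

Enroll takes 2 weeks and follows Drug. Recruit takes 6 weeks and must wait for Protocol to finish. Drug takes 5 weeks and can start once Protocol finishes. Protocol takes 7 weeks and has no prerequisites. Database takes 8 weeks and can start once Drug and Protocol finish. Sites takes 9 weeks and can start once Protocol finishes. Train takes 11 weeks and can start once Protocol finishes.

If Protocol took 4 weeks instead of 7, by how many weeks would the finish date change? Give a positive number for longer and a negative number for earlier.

As given, the longest chain is Protocol→Drug→Database = 7+5+8 = 20, so the finish is 20 weeks.
Protocol is on the critical path; changing it to 4 makes that path 17 weeks.
The critical path is still Protocol→Drug→Database; finish is now 17 weeks.
Change in finish: 17 − 20 = -3 weeks.

-3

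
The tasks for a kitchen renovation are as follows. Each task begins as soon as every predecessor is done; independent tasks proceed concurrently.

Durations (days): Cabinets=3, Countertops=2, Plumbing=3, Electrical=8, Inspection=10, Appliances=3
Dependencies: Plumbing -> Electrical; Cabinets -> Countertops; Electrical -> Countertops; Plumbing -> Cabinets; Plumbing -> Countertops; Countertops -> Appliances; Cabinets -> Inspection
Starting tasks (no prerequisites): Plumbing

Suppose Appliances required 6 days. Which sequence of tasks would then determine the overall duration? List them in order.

Actual critical path: Plumbing→Electrical→Countertops→Appliances = 3+8+2+3 = 16 ⇒ 16 days.
Appliances is on the critical path; changing it to 6 makes that path 19 days.
That remains the longest chain; total 19 days.

Plumbing, Electrical, Countertops, Appliances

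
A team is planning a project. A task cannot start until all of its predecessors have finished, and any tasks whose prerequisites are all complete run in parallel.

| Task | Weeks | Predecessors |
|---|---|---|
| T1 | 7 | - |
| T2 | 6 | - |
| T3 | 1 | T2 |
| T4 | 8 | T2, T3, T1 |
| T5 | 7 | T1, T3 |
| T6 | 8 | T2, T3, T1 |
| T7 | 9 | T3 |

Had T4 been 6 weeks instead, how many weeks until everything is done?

The binding path is T2→T3→T7 = 6+1+9 = 16; finish at 16 weeks.
T4 is off the critical path — its longest chain is 15 weeks, giving 1 of slack.
The critical path is still T2→T3→T7; finish is now 16 weeks.

16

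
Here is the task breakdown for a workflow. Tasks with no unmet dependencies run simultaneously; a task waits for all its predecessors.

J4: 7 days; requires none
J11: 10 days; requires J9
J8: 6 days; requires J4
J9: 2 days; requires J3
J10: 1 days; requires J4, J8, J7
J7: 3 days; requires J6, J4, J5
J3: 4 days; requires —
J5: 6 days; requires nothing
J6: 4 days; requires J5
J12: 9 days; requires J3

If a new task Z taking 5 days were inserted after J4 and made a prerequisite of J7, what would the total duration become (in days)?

16

Originally the job takes 16 days.
With Z inserted, J7 now waits for max(J6, J4, J5, Z).
New critical path: J3→J9→J11 = 4+2+10 = 16 ⇒ 16 days.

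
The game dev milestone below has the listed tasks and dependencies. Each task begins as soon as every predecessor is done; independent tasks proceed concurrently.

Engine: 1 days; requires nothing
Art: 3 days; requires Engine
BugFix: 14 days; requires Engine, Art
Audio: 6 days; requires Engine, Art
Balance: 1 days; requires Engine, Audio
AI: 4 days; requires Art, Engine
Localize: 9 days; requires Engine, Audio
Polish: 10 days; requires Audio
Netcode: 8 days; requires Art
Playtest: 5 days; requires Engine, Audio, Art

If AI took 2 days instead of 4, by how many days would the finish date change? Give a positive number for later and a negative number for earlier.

The binding path is Engine→Art→Audio→Polish = 1+3+6+10 = 20; finish at 20 days.
AI has 12 days of float (longest path through it is 8).
The critical path is still Engine→Art→Audio→Polish; finish is now 20 days.
Change in finish: 20 − 20 = +0 days.

0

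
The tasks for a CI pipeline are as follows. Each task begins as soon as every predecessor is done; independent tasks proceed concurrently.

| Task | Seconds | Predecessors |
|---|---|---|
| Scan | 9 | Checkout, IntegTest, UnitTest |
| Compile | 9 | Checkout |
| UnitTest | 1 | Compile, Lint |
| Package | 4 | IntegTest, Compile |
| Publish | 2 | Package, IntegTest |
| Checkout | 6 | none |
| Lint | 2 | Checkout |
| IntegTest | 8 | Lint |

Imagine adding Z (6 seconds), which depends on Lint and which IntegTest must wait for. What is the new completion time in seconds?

31

Originally the CI pipeline takes 25 seconds.
With Z inserted, IntegTest now waits for max(Lint, Z).
New critical path: Checkout→Lint→Z→IntegTest→Scan = 6+2+6+8+9 = 31 ⇒ 31 seconds.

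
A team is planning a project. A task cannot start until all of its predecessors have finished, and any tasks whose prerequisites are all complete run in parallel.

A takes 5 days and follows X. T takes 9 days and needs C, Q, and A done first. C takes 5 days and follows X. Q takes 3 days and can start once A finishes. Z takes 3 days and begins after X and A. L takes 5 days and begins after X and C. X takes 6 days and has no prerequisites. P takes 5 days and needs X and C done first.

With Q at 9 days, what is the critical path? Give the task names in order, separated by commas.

X, A, Q, T

Actual critical path: X→A→Q→T = 6+5+3+9 = 23 ⇒ 23 days.
Since Q is critical, the +6 change carries straight to that chain (now 29 days).
The critical path is still X→A→Q→T; finish is now 29 days.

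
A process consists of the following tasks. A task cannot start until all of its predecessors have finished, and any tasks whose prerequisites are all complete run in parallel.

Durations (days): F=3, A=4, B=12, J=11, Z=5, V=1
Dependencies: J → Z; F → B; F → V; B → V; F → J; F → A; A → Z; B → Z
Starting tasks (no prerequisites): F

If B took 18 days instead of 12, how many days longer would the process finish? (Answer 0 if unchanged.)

The binding path is F→B→Z = 3+12+5 = 20; finish at 20 days.
B lies on that path, so at 18 days the path becomes 26 days.
The critical path is still F→B→Z; finish is now 26 days.
Change in finish: 26 − 20 = +6 days.

6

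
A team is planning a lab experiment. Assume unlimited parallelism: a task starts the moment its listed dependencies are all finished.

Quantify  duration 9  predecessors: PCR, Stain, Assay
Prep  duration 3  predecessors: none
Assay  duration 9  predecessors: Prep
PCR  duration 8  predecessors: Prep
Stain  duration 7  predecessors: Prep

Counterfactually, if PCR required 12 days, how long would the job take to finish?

The binding path is Prep→Assay→Quantify = 3+9+9 = 21; finish at 21 days.
The longest path through PCR is only 20 days, so PCR has float 1.
New critical path: Prep→PCR→Quantify = 3+12+9 = 24 ⇒ 24 days.

24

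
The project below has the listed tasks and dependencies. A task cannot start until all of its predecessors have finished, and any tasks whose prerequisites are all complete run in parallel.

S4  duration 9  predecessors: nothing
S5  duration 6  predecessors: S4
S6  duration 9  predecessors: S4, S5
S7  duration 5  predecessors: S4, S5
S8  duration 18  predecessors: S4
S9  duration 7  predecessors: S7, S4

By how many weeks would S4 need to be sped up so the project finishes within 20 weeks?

Current finish: 27 weeks; target: 20.
S4 is on every critical path, so each week cut from S4 cuts the finish by one (this holds down to a finish of 19).
Need 27 − 20 = 7 weeks off S4 → S4 becomes 2 weeks, finish becomes 20.

7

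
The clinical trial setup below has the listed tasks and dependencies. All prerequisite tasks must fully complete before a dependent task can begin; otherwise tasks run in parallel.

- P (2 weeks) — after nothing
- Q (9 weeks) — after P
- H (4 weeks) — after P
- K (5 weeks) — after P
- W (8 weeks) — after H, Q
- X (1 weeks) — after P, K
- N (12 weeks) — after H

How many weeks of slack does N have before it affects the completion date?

1

P→Q→W = 2+9+8 = 19 sets the makespan at 19 weeks.
The longest chain containing N totals 18 weeks.
Slack of N = 7 − 6 = 1 week.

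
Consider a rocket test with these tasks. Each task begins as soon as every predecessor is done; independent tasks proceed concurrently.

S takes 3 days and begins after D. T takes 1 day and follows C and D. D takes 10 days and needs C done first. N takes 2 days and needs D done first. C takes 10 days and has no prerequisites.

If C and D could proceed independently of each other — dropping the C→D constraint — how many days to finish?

Original critical path: C→D→S = 10+10+3 = 23 ⇒ 23 days.
Without C→D, D's earliest start moves from 10 to 0.
After: D→S = 10+3 = 13 → 13 days.

13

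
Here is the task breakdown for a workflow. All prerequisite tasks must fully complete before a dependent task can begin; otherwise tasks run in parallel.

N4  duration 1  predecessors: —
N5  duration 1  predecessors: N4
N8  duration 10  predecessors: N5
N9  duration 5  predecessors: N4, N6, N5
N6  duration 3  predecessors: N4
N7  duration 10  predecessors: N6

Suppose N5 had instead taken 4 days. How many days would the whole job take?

Critical path before the change: N4→N6→N7 = 1+3+10 = 14 giving 14 days.
N5 is off the critical path — its longest chain is 12 days, giving 2 of slack.
Now N4→N5→N8 = 1+4+10 = 15 is longest, so the finish becomes 15 days.

15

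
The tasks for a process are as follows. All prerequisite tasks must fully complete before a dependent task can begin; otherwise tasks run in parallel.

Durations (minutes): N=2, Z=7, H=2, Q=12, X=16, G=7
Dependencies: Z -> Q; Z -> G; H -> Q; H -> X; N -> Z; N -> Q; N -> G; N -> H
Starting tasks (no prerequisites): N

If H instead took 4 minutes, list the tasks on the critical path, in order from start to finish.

Actual critical path: N→Z→Q = 2+7+12 = 21 ⇒ 21 minutes.
The longest path through H is only 20 minutes, so H has float 1.
Now N→H→X = 2+4+16 = 22 is longest, so the finish becomes 22 minutes.

N, H, X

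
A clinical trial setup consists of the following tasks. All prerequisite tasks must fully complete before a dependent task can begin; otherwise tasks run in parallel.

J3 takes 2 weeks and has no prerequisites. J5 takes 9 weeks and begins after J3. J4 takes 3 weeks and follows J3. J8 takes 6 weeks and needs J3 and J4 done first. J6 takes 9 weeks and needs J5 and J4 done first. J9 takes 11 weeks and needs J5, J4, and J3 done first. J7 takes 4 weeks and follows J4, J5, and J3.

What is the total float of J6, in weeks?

2

The longest chain is J3→J5→J9 = 2+9+11 = 22; overall finish 22 weeks.
Longest path through J6: 20 weeks (earliest finish 20, latest finish 22).
Float = 22 − 20 = 2.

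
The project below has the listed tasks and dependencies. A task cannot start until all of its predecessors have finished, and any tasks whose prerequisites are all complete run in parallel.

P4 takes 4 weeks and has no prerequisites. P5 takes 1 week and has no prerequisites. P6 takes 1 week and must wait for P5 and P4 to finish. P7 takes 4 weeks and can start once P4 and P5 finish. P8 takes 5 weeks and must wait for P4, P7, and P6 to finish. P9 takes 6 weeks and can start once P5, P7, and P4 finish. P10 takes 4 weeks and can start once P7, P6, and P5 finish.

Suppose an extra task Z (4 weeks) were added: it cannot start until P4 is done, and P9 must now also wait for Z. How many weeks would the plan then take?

Originally the plan takes 14 weeks.
With Z inserted, P9 now waits for max(P5, P7, P4, Z).
New critical path: P4→Z→P9 = 4+4+6 = 14 ⇒ 14 weeks.

14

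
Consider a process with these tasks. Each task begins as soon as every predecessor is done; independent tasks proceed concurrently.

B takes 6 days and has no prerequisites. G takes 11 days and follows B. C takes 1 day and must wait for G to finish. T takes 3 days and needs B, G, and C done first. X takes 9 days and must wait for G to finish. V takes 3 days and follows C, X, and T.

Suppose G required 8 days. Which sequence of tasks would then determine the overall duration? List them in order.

The binding path is B→G→X→V = 6+11+9+3 = 29; finish at 29 days.
G lies on that path, so at 8 days the path becomes 26 days.
The critical path is still B→G→X→V; finish is now 26 days.

B, G, X, V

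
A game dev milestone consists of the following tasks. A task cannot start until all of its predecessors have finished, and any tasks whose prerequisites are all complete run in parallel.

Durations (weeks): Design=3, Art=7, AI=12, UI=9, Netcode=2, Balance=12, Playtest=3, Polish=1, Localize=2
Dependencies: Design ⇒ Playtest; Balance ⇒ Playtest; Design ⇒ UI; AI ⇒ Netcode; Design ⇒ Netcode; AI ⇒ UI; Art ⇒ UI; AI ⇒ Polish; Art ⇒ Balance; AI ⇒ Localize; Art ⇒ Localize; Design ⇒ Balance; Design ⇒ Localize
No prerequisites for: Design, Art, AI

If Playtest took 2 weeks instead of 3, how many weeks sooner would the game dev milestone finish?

As given, the longest chain is Art→Balance→Playtest = 7+12+3 = 22, so the finish is 22 weeks.
Since Playtest is critical, the -1 change carries straight to that chain (now 21 weeks).
That remains the longest chain; total 21 weeks.
Change in finish: 21 − 22 = -1 weeks.

1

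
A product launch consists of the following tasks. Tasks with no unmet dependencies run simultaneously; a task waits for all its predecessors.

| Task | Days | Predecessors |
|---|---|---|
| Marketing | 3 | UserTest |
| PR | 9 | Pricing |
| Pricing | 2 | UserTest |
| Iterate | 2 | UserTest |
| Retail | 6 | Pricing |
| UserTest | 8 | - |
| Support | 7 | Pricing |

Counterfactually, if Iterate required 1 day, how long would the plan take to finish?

Baseline: UserTest→Pricing→PR = 8+2+9 = 19 → 19 days.
Iterate has 9 days of float (longest path through it is 10).
That remains the longest chain; total 19 days.

19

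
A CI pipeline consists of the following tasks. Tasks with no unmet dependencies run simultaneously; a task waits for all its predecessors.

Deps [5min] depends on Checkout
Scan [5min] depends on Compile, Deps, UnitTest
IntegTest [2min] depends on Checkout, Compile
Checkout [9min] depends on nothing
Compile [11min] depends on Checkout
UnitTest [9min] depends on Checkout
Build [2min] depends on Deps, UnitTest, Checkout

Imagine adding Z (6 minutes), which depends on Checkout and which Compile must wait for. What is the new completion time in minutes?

31

Originally the schedule takes 25 minutes.
With Z inserted, Compile now waits for max(Checkout, Z).
New critical path: Checkout→Z→Compile→Scan = 9+6+11+5 = 31 ⇒ 31 minutes.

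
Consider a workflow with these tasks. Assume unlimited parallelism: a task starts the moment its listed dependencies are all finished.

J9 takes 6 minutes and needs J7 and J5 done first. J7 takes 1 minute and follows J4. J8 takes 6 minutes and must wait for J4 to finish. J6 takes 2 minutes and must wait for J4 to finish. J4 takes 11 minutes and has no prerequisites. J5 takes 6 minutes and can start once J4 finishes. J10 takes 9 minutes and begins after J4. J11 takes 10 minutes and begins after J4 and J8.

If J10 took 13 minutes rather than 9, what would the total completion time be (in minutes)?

27

Actual critical path: J4→J8→J11 = 11+6+10 = 27 ⇒ 27 minutes.
J10 is off the critical path — its longest chain is 20 minutes, giving 7 of slack.
No other chain overtakes it, so the finish is 27 minutes.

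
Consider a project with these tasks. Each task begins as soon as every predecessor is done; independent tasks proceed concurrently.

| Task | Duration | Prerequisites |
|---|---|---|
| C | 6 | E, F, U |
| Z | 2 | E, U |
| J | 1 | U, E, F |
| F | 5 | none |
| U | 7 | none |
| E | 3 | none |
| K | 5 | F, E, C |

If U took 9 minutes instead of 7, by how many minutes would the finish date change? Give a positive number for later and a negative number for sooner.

2

As given, the longest chain is U→C→K = 7+6+5 = 18, so the finish is 18 minutes.
U lies on that path, so at 9 minutes the path becomes 20 minutes.
No other chain overtakes it, so the finish is 20 minutes.
Change in finish: 20 − 18 = +2 minutes.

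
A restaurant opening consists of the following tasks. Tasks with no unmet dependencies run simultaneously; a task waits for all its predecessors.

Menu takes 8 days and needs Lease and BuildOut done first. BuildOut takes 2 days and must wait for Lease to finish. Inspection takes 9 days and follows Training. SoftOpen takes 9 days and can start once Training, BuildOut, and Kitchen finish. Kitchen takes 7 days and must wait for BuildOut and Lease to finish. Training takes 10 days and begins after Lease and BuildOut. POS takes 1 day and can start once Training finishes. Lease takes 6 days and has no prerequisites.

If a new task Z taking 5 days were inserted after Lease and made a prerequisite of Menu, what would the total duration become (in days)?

27

Originally the restaurant opening takes 27 days.
With Z inserted, Menu now waits for max(Lease, BuildOut, Z).
New critical path: Lease→BuildOut→Training→SoftOpen = 6+2+10+9 = 27 ⇒ 27 days.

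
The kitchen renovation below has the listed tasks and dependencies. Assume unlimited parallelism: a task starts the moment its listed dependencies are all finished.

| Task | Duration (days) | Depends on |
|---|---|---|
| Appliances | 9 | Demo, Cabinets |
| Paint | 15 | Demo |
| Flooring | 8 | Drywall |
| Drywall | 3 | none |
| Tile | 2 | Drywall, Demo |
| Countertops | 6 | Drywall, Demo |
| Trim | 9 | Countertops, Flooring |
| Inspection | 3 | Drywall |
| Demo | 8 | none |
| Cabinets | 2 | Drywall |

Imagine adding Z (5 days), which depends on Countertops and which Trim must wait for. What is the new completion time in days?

28

Originally the plan takes 23 days.
With Z inserted, Trim now waits for max(Countertops, Flooring, Z).
New critical path: Demo→Countertops→Z→Trim = 8+6+5+9 = 28 ⇒ 28 days.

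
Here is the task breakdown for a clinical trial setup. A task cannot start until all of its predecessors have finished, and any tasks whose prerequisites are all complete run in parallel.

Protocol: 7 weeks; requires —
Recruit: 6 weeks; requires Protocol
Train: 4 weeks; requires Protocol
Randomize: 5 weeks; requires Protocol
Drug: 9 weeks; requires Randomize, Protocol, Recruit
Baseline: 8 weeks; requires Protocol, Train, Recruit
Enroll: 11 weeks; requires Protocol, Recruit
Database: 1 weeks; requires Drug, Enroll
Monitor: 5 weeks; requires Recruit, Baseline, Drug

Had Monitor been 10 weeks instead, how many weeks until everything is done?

The binding path is Protocol→Recruit→Drug→Monitor = 7+6+9+5 = 27; finish at 27 weeks.
Since Monitor is critical, the +5 change carries straight to that chain (now 32 weeks).
No other chain overtakes it, so the finish is 32 weeks.

32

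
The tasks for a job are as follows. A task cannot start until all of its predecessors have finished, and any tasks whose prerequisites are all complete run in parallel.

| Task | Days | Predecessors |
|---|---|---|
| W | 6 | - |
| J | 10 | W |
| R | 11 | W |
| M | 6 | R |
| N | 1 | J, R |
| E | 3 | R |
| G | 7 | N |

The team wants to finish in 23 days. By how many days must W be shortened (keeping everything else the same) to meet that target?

Current finish: 25 days; target: 23.
W is on every critical path, so each day cut from W cuts the finish by one (this holds down to a finish of 20).
Need 25 − 23 = 2 days off W → W becomes 4 days, finish becomes 23.

2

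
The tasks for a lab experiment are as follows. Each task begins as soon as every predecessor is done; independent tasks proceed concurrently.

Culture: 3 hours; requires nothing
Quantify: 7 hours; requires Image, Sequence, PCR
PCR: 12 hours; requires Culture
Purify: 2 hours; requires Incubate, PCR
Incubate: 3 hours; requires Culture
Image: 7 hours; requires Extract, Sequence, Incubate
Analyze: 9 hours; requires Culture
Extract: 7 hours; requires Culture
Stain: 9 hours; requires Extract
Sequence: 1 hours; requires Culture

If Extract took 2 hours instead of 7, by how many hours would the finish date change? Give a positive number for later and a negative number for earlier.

The binding path is Culture→Extract→Image→Quantify = 3+7+7+7 = 24; finish at 24 hours.
Extract is on the critical path; changing it to 2 makes that path 19 hours.
New critical path: Culture→PCR→Quantify = 3+12+7 = 22 ⇒ 22 hours.
Change in finish: 22 − 24 = -2 hours.

-2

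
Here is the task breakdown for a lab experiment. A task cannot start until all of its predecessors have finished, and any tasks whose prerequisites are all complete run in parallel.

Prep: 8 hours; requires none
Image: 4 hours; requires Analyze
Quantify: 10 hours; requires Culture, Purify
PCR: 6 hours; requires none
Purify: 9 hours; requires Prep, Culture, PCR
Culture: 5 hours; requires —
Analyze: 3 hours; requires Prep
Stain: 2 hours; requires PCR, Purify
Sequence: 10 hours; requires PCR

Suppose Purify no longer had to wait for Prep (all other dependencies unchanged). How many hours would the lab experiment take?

With the dependency in place, Prep→Purify→Quantify = 8+9+10 = 27 sets the finish at 27 hours.
Without Prep→Purify, Purify's earliest start moves from 8 to 6.
After: PCR→Purify→Quantify = 6+9+10 = 25 → 25 hours.

25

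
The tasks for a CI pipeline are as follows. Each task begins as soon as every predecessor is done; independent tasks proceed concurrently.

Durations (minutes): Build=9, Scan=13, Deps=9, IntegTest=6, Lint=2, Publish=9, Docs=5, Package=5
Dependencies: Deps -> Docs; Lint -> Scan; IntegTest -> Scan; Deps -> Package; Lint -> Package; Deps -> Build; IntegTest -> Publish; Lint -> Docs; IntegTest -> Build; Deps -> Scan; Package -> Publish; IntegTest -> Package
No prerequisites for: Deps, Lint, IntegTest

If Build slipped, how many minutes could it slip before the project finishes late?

The longest chain is Deps→Package→Publish = 9+5+9 = 23; overall finish 23 minutes.
Longest path through Build: 18 minutes (earliest finish 18, latest finish 23).
Slack of Build = 14 − 9 = 5 minutes.

5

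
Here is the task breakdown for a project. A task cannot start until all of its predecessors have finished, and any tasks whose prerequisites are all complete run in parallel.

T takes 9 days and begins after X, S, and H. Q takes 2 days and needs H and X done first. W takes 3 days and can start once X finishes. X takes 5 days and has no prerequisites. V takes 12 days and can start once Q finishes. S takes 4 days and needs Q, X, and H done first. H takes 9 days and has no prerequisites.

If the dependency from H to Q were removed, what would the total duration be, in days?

Before: longest chain H→Q→S→T = 9+2+4+9 = 24, finish 24.
Without H→Q, Q's earliest start moves from 9 to 5.
New critical path: H→S→T = 9+4+9 = 22 ⇒ 22 days.

22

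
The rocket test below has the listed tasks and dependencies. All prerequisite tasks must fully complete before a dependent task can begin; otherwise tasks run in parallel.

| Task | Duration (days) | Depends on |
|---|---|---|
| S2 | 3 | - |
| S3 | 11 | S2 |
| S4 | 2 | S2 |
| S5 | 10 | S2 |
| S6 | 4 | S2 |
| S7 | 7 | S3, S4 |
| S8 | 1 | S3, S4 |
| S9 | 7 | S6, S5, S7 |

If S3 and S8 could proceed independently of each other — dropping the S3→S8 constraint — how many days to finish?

28

Before: longest chain S2→S3→S7→S9 = 3+11+7+7 = 28, finish 28.
Without S3→S8, S8's earliest start moves from 14 to 5.
The longest chain is now S2→S3→S7→S9 = 3+11+7+7 = 28, so the rocket test takes 28 days.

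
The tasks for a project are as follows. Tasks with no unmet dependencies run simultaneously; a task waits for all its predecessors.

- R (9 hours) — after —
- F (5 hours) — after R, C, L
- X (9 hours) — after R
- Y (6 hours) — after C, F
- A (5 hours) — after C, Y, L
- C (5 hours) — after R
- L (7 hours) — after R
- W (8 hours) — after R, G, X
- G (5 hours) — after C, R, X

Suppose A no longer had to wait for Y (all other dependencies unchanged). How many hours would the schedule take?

With the dependency in place, R→L→F→Y→A = 9+7+5+6+5 = 32 sets the finish at 32 hours.
Without Y→A, A's earliest start moves from 27 to 16.
The longest chain is now R→X→G→W = 9+9+5+8 = 31, so the schedule takes 31 hours.

31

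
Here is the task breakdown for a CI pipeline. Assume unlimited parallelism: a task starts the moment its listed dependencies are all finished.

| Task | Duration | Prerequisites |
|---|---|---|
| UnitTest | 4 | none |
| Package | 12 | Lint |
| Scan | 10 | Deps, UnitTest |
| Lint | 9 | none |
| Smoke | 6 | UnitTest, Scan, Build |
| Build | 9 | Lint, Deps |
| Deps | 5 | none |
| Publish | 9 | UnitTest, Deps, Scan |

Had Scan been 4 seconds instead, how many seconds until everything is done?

24

Baseline: Deps→Scan→Publish = 5+10+9 = 24 → 24 seconds.
Scan lies on that path, so at 4 seconds the path becomes 18 seconds.
The binding chain switches to Lint→Build→Smoke = 9+9+6 = 24; finish 24 seconds.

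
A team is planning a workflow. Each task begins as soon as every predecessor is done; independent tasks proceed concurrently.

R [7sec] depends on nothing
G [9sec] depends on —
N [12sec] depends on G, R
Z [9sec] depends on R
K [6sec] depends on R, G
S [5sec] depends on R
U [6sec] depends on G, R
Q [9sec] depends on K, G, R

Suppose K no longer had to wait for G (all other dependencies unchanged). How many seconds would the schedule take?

22

Original critical path: G→K→Q = 9+6+9 = 24 ⇒ 24 seconds.
Without G→K, K's earliest start moves from 9 to 7.
The longest chain is now R→K→Q = 7+6+9 = 22, so the schedule takes 22 seconds.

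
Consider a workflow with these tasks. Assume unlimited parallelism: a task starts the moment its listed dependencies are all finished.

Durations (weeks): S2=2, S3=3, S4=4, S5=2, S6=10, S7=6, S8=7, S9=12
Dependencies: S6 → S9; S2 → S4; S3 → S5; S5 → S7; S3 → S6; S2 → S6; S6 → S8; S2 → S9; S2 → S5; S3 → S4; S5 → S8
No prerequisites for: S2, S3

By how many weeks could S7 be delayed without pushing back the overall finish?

14

The longest chain is S3→S6→S9 = 3+10+12 = 25; overall finish 25 weeks.
S7 finishes as early as 11 and must finish by 25.
Slack of S7 = 19 − 5 = 14 weeks.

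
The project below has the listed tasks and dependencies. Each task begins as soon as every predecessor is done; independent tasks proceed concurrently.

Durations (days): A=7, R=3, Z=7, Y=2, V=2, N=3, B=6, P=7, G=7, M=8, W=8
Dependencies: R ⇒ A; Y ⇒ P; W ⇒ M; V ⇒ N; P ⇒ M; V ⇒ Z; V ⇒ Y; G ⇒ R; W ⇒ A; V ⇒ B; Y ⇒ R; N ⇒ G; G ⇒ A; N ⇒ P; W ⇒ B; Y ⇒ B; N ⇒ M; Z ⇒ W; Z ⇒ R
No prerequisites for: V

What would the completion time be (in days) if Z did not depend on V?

With the dependency in place, V→Z→W→M = 2+7+8+8 = 25 sets the finish at 25 days.
Without V→Z, Z's earliest start moves from 2 to 0.
New critical path: Z→W→M = 7+8+8 = 23 ⇒ 23 days.

23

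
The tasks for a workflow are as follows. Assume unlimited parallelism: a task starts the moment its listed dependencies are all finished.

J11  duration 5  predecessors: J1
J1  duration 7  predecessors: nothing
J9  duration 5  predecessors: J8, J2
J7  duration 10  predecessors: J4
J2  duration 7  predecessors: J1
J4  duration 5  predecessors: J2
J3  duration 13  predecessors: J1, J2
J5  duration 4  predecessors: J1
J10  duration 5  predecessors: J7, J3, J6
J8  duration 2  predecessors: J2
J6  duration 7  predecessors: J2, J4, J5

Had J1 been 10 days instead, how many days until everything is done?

37

As given, the longest chain is J1→J2→J4→J7→J10 = 7+7+5+10+5 = 34, so the finish is 34 days.
J1 lies on that path, so at 10 days the path becomes 37 days.
No other chain overtakes it, so the finish is 37 days.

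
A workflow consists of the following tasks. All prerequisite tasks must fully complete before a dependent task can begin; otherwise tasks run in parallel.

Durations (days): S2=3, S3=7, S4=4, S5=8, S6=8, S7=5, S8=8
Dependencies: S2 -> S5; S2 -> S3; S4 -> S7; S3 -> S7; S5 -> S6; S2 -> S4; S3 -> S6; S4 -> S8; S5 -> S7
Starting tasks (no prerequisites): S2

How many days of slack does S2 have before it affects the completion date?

Critical path: S2→S5→S6 = 3+8+8 = 19, so the finish is 19 days.
The longest chain containing S2 totals 19 days.
Float = 19 − 19 = 0.

0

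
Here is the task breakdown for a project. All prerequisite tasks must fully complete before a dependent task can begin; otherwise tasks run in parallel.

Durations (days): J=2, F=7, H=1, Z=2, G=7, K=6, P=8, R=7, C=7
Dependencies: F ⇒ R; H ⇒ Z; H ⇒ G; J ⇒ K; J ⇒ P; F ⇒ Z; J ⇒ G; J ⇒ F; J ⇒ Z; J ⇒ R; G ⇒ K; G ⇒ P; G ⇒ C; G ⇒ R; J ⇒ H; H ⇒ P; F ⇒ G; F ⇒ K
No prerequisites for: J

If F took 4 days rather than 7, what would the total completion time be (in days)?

As given, the longest chain is J→F→G→P = 2+7+7+8 = 24, so the finish is 24 days.
F is on the critical path; changing it to 4 makes that path 21 days.
That remains the longest chain; total 21 days.

21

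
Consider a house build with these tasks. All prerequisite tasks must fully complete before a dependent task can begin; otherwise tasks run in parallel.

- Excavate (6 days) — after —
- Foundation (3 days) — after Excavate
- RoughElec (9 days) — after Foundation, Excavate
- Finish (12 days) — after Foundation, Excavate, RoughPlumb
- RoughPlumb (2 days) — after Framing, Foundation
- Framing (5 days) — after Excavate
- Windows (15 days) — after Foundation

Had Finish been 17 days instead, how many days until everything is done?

30

As given, the longest chain is Excavate→Framing→RoughPlumb→Finish = 6+5+2+12 = 25, so the finish is 25 days.
Finish lies on that path, so at 17 days the path becomes 30 days.
The critical path is still Excavate→Framing→RoughPlumb→Finish; finish is now 30 days.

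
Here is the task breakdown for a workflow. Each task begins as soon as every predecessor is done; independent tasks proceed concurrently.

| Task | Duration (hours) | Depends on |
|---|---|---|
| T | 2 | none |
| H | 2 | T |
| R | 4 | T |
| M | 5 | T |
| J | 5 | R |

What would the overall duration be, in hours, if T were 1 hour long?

As given, the longest chain is T→R→J = 2+4+5 = 11, so the finish is 11 hours.
T lies on that path, so at 1 hour the path becomes 10 hours.
No other chain overtakes it, so the finish is 10 hours.

10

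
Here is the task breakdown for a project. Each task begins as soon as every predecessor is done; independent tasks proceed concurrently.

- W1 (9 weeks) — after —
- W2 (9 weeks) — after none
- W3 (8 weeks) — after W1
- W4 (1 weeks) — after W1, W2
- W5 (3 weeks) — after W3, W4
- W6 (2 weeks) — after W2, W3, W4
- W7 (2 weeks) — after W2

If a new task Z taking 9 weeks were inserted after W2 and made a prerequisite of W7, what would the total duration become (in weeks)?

Originally the job takes 20 weeks.
With Z inserted, W7 now waits for max(W2, Z).
New critical path: W1→W3→W5 = 9+8+3 = 20 ⇒ 20 weeks.

20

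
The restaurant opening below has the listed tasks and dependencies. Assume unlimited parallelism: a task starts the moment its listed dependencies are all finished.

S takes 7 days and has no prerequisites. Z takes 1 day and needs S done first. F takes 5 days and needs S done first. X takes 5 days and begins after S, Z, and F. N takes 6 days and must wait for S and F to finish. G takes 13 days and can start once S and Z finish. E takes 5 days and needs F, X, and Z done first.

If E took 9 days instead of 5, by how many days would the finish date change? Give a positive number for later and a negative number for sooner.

The binding path is S→F→X→E = 7+5+5+5 = 22; finish at 22 days.
E lies on that path, so at 9 days the path becomes 26 days.
That remains the longest chain; total 26 days.
Change in finish: 26 − 22 = +4 days.

4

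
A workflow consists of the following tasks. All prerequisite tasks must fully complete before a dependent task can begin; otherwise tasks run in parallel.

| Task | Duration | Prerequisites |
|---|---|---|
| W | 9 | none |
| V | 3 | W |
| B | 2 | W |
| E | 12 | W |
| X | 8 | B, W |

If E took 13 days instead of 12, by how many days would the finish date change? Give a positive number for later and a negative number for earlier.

1

Baseline: W→E = 9+12 = 21 → 21 days.
E is on the critical path; changing it to 13 makes that path 22 days.
No other chain overtakes it, so the finish is 22 days.
Change in finish: 22 − 21 = +1 days.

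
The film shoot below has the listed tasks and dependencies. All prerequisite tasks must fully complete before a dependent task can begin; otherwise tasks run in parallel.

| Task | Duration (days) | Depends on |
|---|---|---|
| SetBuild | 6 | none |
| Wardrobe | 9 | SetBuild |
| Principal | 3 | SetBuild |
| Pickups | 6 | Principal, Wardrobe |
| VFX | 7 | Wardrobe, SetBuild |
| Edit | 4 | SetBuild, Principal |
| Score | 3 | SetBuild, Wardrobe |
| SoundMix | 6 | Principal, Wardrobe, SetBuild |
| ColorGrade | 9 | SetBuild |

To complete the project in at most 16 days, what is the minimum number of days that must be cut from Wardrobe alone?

Current finish: 22 days; target: 16.
Wardrobe is on every critical path, so each day cut from Wardrobe cuts the finish by one (this holds down to a finish of 15).
Need 22 − 16 = 6 days off Wardrobe → Wardrobe becomes 3 days, finish becomes 16.

6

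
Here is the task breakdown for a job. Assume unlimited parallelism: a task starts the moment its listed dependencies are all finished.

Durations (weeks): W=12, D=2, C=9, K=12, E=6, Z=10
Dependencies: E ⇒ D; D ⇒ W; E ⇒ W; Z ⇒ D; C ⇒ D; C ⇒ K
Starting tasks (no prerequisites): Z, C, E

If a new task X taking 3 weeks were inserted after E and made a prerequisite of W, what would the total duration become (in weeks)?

Originally the schedule takes 24 weeks.
With X inserted, W now waits for max(D, E, X).
New critical path: Z→D→W = 10+2+12 = 24 ⇒ 24 weeks.

24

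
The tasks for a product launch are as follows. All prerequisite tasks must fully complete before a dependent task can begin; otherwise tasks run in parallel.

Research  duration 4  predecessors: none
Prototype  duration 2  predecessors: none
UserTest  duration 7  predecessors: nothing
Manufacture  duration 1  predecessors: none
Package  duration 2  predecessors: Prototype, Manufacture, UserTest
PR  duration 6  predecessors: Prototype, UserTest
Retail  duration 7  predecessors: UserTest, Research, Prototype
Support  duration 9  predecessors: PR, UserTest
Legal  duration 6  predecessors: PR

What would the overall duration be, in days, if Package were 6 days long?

22

Critical path before the change: UserTest→PR→Support = 7+6+9 = 22 giving 22 days.
Package is off the critical path — its longest chain is 9 days, giving 13 of slack.
That remains the longest chain; total 22 days.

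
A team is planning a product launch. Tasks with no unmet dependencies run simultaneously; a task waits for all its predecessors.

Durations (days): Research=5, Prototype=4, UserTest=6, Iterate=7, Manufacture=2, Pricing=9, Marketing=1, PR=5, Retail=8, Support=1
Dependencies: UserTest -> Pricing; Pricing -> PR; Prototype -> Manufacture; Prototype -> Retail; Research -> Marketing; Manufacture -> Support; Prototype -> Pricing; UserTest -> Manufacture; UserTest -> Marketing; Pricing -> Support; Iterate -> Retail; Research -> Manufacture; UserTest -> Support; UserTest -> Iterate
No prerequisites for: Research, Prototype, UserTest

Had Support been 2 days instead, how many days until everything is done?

21

Baseline: UserTest→Iterate→Retail = 6+7+8 = 21 → 21 days.
Support is off the critical path — its longest chain is 16 days, giving 5 of slack.
That remains the longest chain; total 21 days.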